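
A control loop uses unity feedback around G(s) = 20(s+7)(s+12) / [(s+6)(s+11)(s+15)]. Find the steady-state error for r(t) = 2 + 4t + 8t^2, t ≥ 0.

infinity

G(s) has no factors of s in the denominator, so the system is type 0. Taking each input component in turn:
  • 2: e_ss = 2/(1+K_p) with K_p=56/33 → 66/89.
  • 4t: a type-0 system cannot track it, e_ss → ∞.
  • 8t^2: a type-0 system cannot track it, e_ss → ∞.
The unbounded component dominates.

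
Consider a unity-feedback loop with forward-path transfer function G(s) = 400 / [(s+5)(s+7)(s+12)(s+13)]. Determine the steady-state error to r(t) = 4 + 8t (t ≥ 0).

G(s) has no factors of s in the denominator, so the system is type 0. Treating each term separately:
  • 4: e_ss = 4/(1+K_p) with K_p=20/273 → 1092/293.
  • 8t: a type-0 system cannot track it, e_ss → ∞.
The unbounded component dominates.

infinity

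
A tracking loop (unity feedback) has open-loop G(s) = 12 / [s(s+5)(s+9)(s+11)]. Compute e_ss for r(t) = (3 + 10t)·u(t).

412.5

System type = 1 (one pole at s=0). Treating each term separately:
  • 3: tracked with zero error.
  • 10t: e_ss = 10/K_v with K_v=4/165 → 412.5.
Total e_ss = 412.5.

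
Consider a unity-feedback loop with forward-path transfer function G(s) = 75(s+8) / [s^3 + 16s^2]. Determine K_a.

Lowest-order denominator term is 16s^2, so the open loop has 2 poles at the origin → type 2 system.
K_a = lim_{s→0} s^2·G(s) = 75·8 / 16 = 37.5.

37.5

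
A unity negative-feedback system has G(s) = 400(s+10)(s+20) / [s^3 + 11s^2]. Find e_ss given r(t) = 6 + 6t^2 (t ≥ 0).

Lowest-order denominator term is 11s^2, so the open loop has 2 poles at the origin → type 2 system. Treating each term separately:
  • 6: tracked with zero error.
  • 6t^2: e_ss = 12/K_a with K_a=80000/11 → 33/20000.
Total e_ss = 33/20000.

33/20000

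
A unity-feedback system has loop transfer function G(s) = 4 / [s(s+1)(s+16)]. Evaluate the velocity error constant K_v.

0.25

System type = 1 (one pole at s=0).
K_v = lim_{s→0} s·G(s) = 4 / (1·16) = 0.25.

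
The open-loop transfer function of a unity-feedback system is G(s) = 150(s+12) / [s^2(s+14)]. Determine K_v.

K_v = lim_{s→0} s·G(s); with 2 poles at the origin the limit diverges, so K_v = ∞.

infinity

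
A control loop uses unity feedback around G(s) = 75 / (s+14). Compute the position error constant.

75/14

No free integrators in G(s): this is a type 0 system.
K_p = lim_{s→0} G(s) = 75 / (14) = 75/14.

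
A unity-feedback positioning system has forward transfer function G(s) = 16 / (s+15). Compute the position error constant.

The open loop has no poles at the origin → type 0 system.
K_p = lim_{s→0} G(s) = 16 / (15) = 16/15.

16/15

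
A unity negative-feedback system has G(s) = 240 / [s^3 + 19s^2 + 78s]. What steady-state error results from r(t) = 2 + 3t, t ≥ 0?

Factoring s from the denominator leaves a polynomial with constant term 78, so the system is type 1. Taking each input component in turn:
  • 2: tracked with zero error.
  • 3t: e_ss = 3/K_v with K_v=40/13 → 0.975.
Total e_ss = 0.975.

0.975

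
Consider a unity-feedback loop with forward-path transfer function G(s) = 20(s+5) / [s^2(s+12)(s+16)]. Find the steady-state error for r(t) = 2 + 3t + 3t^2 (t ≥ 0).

11.52

The open loop has two poles at the origin → type 2 system. Treating each term separately:
  • 2: tracked with zero error.
  • 3t: tracked with zero error.
  • 3t^2: e_ss = 6/K_a with K_a=25/48 → 11.52.
Total e_ss = 11.52.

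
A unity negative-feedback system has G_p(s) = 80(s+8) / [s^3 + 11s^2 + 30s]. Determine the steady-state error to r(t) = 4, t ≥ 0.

The denominator has no term below 30s — 1 pole at s=0, type 1.
K_p = ∞ for a type-1 system; e_ss to a step is zero.

0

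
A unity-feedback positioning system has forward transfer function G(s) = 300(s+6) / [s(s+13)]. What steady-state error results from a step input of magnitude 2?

G(s) has one factor of s in the denominator, so the system is type 1.
K_p = ∞ for a type-1 system; e_ss to a step is zero.

0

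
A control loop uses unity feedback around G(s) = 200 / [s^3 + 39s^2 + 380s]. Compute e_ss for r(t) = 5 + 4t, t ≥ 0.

7.6

The denominator has no term below 380s — 1 pole at s=0, type 1. Treating each term separately:
  • 5: tracked with zero error.
  • 4t: e_ss = 4/K_v with K_v=10/19 → 7.6.
Total e_ss = 7.6.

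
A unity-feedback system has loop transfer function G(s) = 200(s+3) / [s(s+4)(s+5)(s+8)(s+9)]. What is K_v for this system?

5/12

System type = 1 (one pole at s=0).
K_v = lim_{s→0} s·G(s) = 200·3 / (4·5·8·9) = 5/12.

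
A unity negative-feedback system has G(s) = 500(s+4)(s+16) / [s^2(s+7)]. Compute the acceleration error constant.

32000/7

The open loop has two poles at the origin → type 2 system.
K_a = lim_{s→0} s^2·G(s) = 500·4·16 / (7) = 32000/7.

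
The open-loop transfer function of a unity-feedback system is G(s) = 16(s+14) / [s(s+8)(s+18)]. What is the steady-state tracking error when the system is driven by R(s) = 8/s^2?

36/7

System type = 1 (one pole at s=0).
K_v = lim_{s→0} s·G(s) = 16·14 / (8·18) = 14/9.
e_ss = 8/K_v = 8/(14/9) = 36/7.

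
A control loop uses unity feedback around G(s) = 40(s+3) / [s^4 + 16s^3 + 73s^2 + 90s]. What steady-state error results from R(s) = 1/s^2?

0.75

Lowest-order denominator term is 90s, so the open loop has 1 pole at the origin → type 1 system.
K_v = lim_{s→0} s·G(s) = 40·3 / 90 = 4/3.
e_ss = 1/K_v = 1/(4/3) = 0.75.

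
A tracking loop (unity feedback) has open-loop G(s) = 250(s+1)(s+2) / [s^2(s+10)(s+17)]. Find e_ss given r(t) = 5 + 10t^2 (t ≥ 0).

6.8

G(s) has two factors of s in the denominator, so the system is type 2. Taking each input component in turn:
  • 5: tracked with zero error.
  • 10t^2: e_ss = 20/K_a with K_a=50/17 → 6.8.
Total e_ss = 6.8.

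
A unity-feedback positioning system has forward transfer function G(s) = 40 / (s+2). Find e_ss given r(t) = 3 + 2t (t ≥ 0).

infinity

The open loop has no poles at the origin → type 0 system. Treating each term separately:
  • 3: e_ss = 3/(1+K_p) with K_p=20 → 1/7.
  • 2t: a type-0 system cannot track it, e_ss → ∞.
The unbounded component dominates.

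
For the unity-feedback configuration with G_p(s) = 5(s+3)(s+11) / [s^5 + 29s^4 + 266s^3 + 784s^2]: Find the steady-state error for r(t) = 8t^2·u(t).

12544/165

The denominator has no term below 784s^2 — 2 poles at s=0, type 2.
K_a = lim_{s→0} s^2·G_p(s) = 5·3·11 / 784 = 165/784.
r(t) = 8t^2 gives R(s) = 16/s^3.
e_ss = 16/K_a = 16/(165/784) = 12544/165.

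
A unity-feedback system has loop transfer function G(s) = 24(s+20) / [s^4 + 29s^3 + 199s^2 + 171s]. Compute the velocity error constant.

The denominator has no term below 171s — 1 pole at s=0, type 1.
K_v = lim_{s→0} s·G(s) = 24·20 / 171 = 160/57.

160/57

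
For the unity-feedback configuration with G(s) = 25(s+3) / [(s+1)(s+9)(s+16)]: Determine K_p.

G(s) has no factors of s in the denominator, so the system is type 0.
K_p = lim_{s→0} G(s) = 25·3 / (1·9·16) = 25/48.

25/48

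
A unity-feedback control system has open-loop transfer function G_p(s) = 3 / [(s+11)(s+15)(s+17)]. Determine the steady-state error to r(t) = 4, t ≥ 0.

935/234

The open loop has no poles at the origin → type 0 system.
K_p = lim_{s→0} G_p(s) = 3 / (11·15·17) = 1/935.
e_ss = 4/(1 + K_p) = 4/(936/935) = 935/234.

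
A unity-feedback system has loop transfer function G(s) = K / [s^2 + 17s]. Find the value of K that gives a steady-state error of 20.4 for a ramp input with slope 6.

5

Factoring s from the denominator leaves a polynomial with constant term 17, so the system is type 1.
K_v = lim_{s→0} s·G(s) = K / 17 = (1/17)·K.
e_ss = 6/K_v = 20.4 ⇒ K_v = 5/17 ⇒ K = (5/17)/(1/17) = 5.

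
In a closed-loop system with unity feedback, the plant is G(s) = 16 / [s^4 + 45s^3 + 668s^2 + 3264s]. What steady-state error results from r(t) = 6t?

The denominator has no term below 3264s — 1 pole at s=0, type 1.
K_v = lim_{s→0} s·G(s) = 16 / 3264 = 1/204.
e_ss = 6/K_v = 6/(1/204) = 1224.

1224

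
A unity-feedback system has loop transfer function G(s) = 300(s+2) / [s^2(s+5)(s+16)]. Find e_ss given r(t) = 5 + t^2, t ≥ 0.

G(s) has two factors of s in the denominator, so the system is type 2. Taking each input component in turn:
  • 5: tracked with zero error.
  • t^2: e_ss = 2/K_a with K_a=7.5 → 4/15.
Total e_ss = 4/15.

4/15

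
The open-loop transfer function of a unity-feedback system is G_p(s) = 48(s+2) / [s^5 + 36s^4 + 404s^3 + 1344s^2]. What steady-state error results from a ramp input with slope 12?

0

Lowest-order denominator term is 1344s^2, so the open loop has 2 poles at the origin → type 2 system.
A type-2 system has K_v = ∞, so it tracks a ramp input with zero steady-state error.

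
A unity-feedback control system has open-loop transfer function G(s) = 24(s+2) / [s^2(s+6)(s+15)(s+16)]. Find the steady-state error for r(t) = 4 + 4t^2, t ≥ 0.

Two free integrators in G(s): this is a type 2 system. By superposition:
  • 4: tracked with zero error.
  • 4t^2: e_ss = 8/K_a with K_a=1/30 → 240.
Total e_ss = 240.

240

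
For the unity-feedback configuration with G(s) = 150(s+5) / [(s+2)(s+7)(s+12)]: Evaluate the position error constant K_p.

G(s) has no factors of s in the denominator, so the system is type 0.
K_p = lim_{s→0} G(s) = 150·5 / (2·7·12) = 125/28.

125/28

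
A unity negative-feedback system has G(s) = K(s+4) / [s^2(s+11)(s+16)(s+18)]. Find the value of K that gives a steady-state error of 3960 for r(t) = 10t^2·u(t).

G(s) has two factors of s in the denominator, so the system is type 2.
K_a = lim_{s→0} s^2·G(s) = K·4 / (11·16·18) = (1/792)·K.
e_ss = 20/K_a = 3960 ⇒ K_a = 1/198 ⇒ K = (1/198)/(1/792) = 4.

4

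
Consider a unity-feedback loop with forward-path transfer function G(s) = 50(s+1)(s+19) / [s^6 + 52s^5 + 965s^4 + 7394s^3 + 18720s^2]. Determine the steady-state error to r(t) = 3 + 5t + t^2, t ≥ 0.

3744/95

Lowest-order denominator term is 18720s^2, so the open loop has 2 poles at the origin → type 2 system. By superposition:
  • 3: tracked with zero error.
  • 5t: tracked with zero error.
  • t^2: e_ss = 2/K_a with K_a=95/1872 → 3744/95.
Total e_ss = 3744/95.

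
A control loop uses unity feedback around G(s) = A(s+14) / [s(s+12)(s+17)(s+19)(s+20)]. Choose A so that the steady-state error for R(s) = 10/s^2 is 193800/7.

2

One free integrator in G(s): this is a type 1 system.
K_v = lim_{s→0} s·G(s) = A·14 / (12·17·19·20) = (7/38760)·A.
e_ss = 10/K_v = 193800/7 ⇒ K_v = 7/19380 ⇒ A = (7/19380)/(7/38760) = 2.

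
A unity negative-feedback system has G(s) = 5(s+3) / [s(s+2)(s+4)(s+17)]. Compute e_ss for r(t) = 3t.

27.2

The open loop has one pole at the origin → type 1 system.
K_v = lim_{s→0} s·G(s) = 5·3 / (2·4·17) = 15/136.
e_ss = 3/K_v = 3/(15/136) = 27.2.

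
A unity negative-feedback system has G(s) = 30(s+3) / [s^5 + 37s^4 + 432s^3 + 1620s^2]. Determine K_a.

1/18

Factoring s^2 from the denominator leaves a polynomial with constant term 1620, so the system is type 2.
K_a = lim_{s→0} s^2·G(s) = 30·3 / 1620 = 1/18.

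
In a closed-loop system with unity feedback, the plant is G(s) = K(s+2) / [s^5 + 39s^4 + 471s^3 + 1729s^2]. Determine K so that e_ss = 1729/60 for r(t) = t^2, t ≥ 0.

60

Factoring s^2 from the denominator leaves a polynomial with constant term 1729, so the system is type 2.
K_a = lim_{s→0} s^2·G(s) = K·2 / 1729 = (2/1729)·K.
e_ss = 2/K_a = 1729/60 ⇒ K_a = 120/1729 ⇒ K = (120/1729)/(2/1729) = 60.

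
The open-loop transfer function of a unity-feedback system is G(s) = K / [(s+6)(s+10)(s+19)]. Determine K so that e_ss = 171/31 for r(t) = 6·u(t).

The open loop has no poles at the origin → type 0 system.
K_p = lim_{s→0} G(s) = K / (6·10·19) = (1/1140)·K.
e_ss = 6/(1 + K_p) = 171/31 ⇒ 1 + (1/1140)·K = 62/57 ⇒ K = 100.

100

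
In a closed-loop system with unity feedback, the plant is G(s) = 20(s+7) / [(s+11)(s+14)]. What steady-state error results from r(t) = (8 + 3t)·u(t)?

The open loop has no poles at the origin → type 0 system. Treating each term separately:
  • 8: e_ss = 8/(1+K_p) with K_p=10/11 → 88/21.
  • 3t: a type-0 system cannot track it, e_ss → ∞.
The unbounded component dominates.

infinity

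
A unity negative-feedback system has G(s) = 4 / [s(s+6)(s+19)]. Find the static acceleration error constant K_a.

G(s) has one factor of s in the denominator, so the system is type 1.
K_a = lim_{s→0} s^2·G(s) = 0 (the extra factor of s kills the finite limit).

0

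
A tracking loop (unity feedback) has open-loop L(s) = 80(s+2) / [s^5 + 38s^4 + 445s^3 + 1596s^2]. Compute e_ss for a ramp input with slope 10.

0

The denominator has no term below 1596s^2 — 2 poles at s=0, type 2.
A type-2 system has K_v = ∞, so it tracks a ramp input with zero steady-state error.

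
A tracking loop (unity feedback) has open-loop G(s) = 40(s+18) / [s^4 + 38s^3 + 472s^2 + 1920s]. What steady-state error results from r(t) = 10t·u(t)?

Lowest-order denominator term is 1920s, so the open loop has 1 pole at the origin → type 1 system.
K_v = lim_{s→0} s·G(s) = 40·18 / 1920 = 0.375.
e_ss = 10/K_v = 10/0.375 = 80/3.

80/3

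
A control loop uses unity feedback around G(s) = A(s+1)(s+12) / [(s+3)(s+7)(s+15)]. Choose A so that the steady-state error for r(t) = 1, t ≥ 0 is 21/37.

20

G(s) has no factors of s in the denominator, so the system is type 0.
K_p = lim_{s→0} G(s) = A·1·12 / (3·7·15) = (4/105)·A.
e_ss = 1/(1 + K_p) = 21/37 ⇒ 1 + (4/105)·A = 37/21 ⇒ A = 20.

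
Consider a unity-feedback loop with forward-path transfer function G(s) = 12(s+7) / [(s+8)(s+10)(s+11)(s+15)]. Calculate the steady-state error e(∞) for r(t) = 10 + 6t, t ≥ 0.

infinity

No free integrators in G(s): this is a type 0 system. Treating each term separately:
  • 10: e_ss = 10/(1+K_p) with K_p=7/1100 → 11000/1107.
  • 6t: a type-0 system cannot track it, e_ss → ∞.
The unbounded component dominates.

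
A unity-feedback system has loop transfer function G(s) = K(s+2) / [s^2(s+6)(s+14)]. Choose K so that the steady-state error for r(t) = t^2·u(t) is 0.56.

System type = 2 (two poles at s=0).
K_a = lim_{s→0} s^2·G(s) = K·2 / (6·14) = (1/42)·K.
e_ss = 2/K_a = 0.56 ⇒ K_a = 25/7 ⇒ K = (25/7)/(1/42) = 150.

150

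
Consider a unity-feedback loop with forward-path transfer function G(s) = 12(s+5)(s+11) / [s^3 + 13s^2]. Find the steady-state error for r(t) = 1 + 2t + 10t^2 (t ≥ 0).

The denominator has no term below 13s^2 — 2 poles at s=0, type 2. Treating each term separately:
  • 1: tracked with zero error.
  • 2t: tracked with zero error.
  • 10t^2: e_ss = 20/K_a with K_a=660/13 → 13/33.
Total e_ss = 13/33.

13/33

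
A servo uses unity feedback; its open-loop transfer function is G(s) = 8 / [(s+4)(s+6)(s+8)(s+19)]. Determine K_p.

1/456

G(s) has no factors of s in the denominator, so the system is type 0.
K_p = lim_{s→0} G(s) = 8 / (4·6·8·19) = 1/456.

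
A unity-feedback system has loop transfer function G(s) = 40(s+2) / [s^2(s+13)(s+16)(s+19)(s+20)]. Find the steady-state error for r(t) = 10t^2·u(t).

19760

G(s) has two factors of s in the denominator, so the system is type 2.
K_a = lim_{s→0} s^2·G(s) = 40·2 / (13·16·19·20) = 1/988.
r(t) = 10t^2 gives R(s) = 20/s^3.
e_ss = 20/K_a = 20/(1/988) = 19760.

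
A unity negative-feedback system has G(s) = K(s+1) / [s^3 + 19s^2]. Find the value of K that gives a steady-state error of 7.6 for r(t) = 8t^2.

40

Lowest-order denominator term is 19s^2, so the open loop has 2 poles at the origin → type 2 system.
K_a = lim_{s→0} s^2·G(s) = K·1 / 19 = (1/19)·K.
e_ss = 16/K_a = 7.6 ⇒ K_a = 40/19 ⇒ K = (40/19)/(1/19) = 40.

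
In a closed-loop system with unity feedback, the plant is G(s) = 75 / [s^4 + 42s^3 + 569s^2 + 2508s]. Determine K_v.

25/836

The denominator has no term below 2508s — 1 pole at s=0, type 1.
K_v = lim_{s→0} s·G(s) = 75 / 2508 = 25/836.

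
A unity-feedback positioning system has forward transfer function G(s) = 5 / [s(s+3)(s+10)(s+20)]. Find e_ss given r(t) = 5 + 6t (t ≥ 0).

720

G(s) has one factor of s in the denominator, so the system is type 1. Treating each term separately:
  • 5: tracked with zero error.
  • 6t: e_ss = 6/K_v with K_v=1/120 → 720.
Total e_ss = 720.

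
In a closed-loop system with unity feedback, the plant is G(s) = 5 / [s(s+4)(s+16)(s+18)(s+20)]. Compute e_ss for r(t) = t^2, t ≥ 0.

infinity

System type = 1 (one pole at s=0).
For a type-1 system K_a = 0, so e_ss to a parabolic input is unbounded.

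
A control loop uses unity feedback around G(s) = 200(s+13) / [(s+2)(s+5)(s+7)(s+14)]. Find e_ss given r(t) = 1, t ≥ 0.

49/179

The open loop has no poles at the origin → type 0 system.
K_p = lim_{s→0} G(s) = 200·13 / (2·5·7·14) = 130/49.
e_ss = 1/(1 + K_p) = 1/(179/49) = 49/179.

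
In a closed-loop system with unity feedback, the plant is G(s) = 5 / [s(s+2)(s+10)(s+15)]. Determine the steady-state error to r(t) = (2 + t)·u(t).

60

One free integrator in G(s): this is a type 1 system. Taking each input component in turn:
  • 2: tracked with zero error.
  • t: e_ss = 1/K_v with K_v=1/60 → 60.
Total e_ss = 60.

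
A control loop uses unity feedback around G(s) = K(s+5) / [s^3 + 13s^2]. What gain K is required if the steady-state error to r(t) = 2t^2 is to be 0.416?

25

The denominator has no term below 13s^2 — 2 poles at s=0, type 2.
K_a = lim_{s→0} s^2·G(s) = K·5 / 13 = (5/13)·K.
e_ss = 4/K_a = 0.416 ⇒ K_a = 125/13 ⇒ K = (125/13)/(5/13) = 25.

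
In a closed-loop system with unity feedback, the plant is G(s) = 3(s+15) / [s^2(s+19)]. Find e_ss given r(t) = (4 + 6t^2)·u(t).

The open loop has two poles at the origin → type 2 system. Taking each input component in turn:
  • 4: tracked with zero error.
  • 6t^2: e_ss = 12/K_a with K_a=45/19 → 76/15.
Total e_ss = 76/15.

76/15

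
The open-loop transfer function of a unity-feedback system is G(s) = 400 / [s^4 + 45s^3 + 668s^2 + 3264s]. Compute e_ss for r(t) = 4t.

32.64

Factoring s from the denominator leaves a polynomial with constant term 3264, so the system is type 1.
K_v = lim_{s→0} s·G(s) = 400 / 3264 = 25/204.
e_ss = 4/K_v = 4/(25/204) = 32.64.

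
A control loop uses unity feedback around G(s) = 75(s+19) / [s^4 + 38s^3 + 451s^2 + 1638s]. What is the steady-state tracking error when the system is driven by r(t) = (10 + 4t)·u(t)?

2184/475

Factoring s from the denominator leaves a polynomial with constant term 1638, so the system is type 1. Treating each term separately:
  • 10: tracked with zero error.
  • 4t: e_ss = 4/K_v with K_v=475/546 → 2184/475.
Total e_ss = 2184/475.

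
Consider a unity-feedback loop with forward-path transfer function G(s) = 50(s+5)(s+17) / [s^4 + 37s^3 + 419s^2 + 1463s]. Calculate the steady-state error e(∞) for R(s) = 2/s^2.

1463/2125

Factoring s from the denominator leaves a polynomial with constant term 1463, so the system is type 1.
K_v = lim_{s→0} s·G(s) = 50·5·17 / 1463 = 4250/1463.
e_ss = 2/K_v = 2/(4250/1463) = 1463/2125.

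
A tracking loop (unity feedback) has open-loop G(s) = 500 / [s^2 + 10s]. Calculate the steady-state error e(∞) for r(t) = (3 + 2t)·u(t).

0.04

Factoring s from the denominator leaves a polynomial with constant term 10, so the system is type 1. By superposition:
  • 3: tracked with zero error.
  • 2t: e_ss = 2/K_v with K_v=50 → 0.04.
Total e_ss = 0.04.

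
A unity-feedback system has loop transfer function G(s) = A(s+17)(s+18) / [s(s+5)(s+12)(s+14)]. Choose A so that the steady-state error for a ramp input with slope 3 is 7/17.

G(s) has one factor of s in the denominator, so the system is type 1.
K_v = lim_{s→0} s·G(s) = A·17·18 / (5·12·14) = (51/140)·A.
e_ss = 3/K_v = 7/17 ⇒ K_v = 51/7 ⇒ A = (51/7)/(51/140) = 20.

20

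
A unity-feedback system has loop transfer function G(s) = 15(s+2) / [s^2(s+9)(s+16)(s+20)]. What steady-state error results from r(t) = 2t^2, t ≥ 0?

384

The open loop has two poles at the origin → type 2 system.
K_a = lim_{s→0} s^2·G(s) = 15·2 / (9·16·20) = 1/96.
r(t) = 2t^2 gives R(s) = 4/s^3.
e_ss = 4/K_a = 4/(1/96) = 384.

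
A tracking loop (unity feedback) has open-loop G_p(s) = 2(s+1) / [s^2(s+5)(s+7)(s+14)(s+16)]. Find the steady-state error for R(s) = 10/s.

Two free integrators in G_p(s): this is a type 2 system.
A type-2 system has K_p = ∞, so it tracks a step input with zero steady-state error.

0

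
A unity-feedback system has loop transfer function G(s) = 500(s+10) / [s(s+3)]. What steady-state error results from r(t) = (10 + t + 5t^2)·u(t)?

System type = 1 (one pole at s=0). By superposition:
  • 10: tracked with zero error.
  • t: e_ss = 1/K_v with K_v=5000/3 → 0.0006.
  • 5t^2: a type-1 system cannot track it, e_ss → ∞.
The unbounded component dominates.

infinity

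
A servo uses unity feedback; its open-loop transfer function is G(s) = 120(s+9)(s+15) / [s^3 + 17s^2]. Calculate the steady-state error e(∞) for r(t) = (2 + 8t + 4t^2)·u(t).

Lowest-order denominator term is 17s^2, so the open loop has 2 poles at the origin → type 2 system. By superposition:
  • 2: tracked with zero error.
  • 8t: tracked with zero error.
  • 4t^2: e_ss = 8/K_a with K_a=16200/17 → 17/2025.
Total e_ss = 17/2025.

17/2025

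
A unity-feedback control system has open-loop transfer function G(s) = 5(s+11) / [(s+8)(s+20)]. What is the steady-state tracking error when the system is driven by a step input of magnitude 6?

The open loop has no poles at the origin → type 0 system.
K_p = lim_{s→0} G(s) = 5·11 / (8·20) = 11/32.
e_ss = 6/(1 + K_p) = 6/(43/32) = 192/43.

192/43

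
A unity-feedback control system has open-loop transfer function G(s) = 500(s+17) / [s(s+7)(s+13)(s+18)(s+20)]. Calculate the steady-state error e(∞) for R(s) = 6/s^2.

9828/425

System type = 1 (one pole at s=0).
K_v = lim_{s→0} s·G(s) = 500·17 / (7·13·18·20) = 425/1638.
e_ss = 6/K_v = 6/(425/1638) = 9828/425.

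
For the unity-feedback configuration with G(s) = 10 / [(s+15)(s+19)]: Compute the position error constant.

2/57

The open loop has no poles at the origin → type 0 system.
K_p = lim_{s→0} G(s) = 10 / (15·19) = 2/57.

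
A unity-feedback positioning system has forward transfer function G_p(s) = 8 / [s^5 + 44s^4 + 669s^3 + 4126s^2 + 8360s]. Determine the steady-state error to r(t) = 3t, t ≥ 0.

3135

The denominator has no term below 8360s — 1 pole at s=0, type 1.
K_v = lim_{s→0} s·G_p(s) = 8 / 8360 = 1/1045.
e_ss = 3/K_v = 3/(1/1045) = 3135.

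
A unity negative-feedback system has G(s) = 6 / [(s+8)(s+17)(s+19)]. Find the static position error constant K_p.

3/1292

No free integrators in G(s): this is a type 0 system.
K_p = lim_{s→0} G(s) = 6 / (8·17·19) = 3/1292.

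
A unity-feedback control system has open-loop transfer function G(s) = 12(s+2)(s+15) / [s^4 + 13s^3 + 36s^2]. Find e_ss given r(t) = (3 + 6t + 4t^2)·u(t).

The denominator has no term below 36s^2 — 2 poles at s=0, type 2. Treating each term separately:
  • 3: tracked with zero error.
  • 6t: tracked with zero error.
  • 4t^2: e_ss = 8/K_a with K_a=10 → 0.8.
Total e_ss = 0.8.

0.8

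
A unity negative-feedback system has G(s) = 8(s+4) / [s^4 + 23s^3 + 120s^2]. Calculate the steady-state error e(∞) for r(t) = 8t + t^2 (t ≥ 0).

Factoring s^2 from the denominator leaves a polynomial with constant term 120, so the system is type 2. Treating each term separately:
  • 8t: tracked with zero error.
  • t^2: e_ss = 2/K_a with K_a=4/15 → 7.5.
Total e_ss = 7.5.

7.5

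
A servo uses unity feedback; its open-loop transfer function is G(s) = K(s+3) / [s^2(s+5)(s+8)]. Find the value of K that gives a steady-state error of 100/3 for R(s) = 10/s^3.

4

Two free integrators in G(s): this is a type 2 system.
K_a = lim_{s→0} s^2·G(s) = K·3 / (5·8) = 0.075·K.
e_ss = 10/K_a = 100/3 ⇒ K_a = 0.3 ⇒ K = 0.3/0.075 = 4.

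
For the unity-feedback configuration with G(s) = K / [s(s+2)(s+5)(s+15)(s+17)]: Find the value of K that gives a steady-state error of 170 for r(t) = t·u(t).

System type = 1 (one pole at s=0).
K_v = lim_{s→0} s·G(s) = K / (2·5·15·17) = (1/2550)·K.
e_ss = 1/K_v = 170 ⇒ K_v = 1/170 ⇒ K = (1/170)/(1/2550) = 15.

15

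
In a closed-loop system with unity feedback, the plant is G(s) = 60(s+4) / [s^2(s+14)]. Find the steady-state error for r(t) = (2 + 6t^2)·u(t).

The open loop has two poles at the origin → type 2 system. Taking each input component in turn:
  • 2: tracked with zero error.
  • 6t^2: e_ss = 12/K_a with K_a=120/7 → 0.7.
Total e_ss = 0.7.

0.7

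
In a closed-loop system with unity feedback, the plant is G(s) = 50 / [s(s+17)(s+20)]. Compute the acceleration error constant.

0

G(s) has one factor of s in the denominator, so the system is type 1.
K_a = lim_{s→0} s^2·G(s) = 0 (the extra factor of s kills the finite limit).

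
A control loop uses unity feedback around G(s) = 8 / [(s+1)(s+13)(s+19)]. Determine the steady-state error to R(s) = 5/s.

No free integrators in G(s): this is a type 0 system.
K_p = lim_{s→0} G(s) = 8 / (1·13·19) = 8/247.
e_ss = 5/(1 + K_p) = 5/(255/247) = 247/51.

247/51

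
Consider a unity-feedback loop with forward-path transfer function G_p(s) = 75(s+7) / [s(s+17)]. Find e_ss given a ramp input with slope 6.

34/175

One free integrator in G_p(s): this is a type 1 system.
K_v = lim_{s→0} s·G_p(s) = 75·7 / (17) = 525/17.
e_ss = 6/K_v = 6/(525/17) = 34/175.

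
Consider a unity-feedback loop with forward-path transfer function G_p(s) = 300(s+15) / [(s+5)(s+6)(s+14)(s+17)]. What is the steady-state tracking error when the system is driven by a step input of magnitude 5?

595/194

G_p(s) has no factors of s in the denominator, so the system is type 0.
K_p = lim_{s→0} G_p(s) = 300·15 / (5·6·14·17) = 75/119.
e_ss = 5/(1 + K_p) = 5/(194/119) = 595/194.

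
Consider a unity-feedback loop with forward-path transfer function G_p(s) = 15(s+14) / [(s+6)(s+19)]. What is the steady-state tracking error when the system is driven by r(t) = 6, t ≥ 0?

19/9

System type = 0 (no poles at s=0).
K_p = lim_{s→0} G_p(s) = 15·14 / (6·19) = 35/19.
e_ss = 6/(1 + K_p) = 6/(54/19) = 19/9.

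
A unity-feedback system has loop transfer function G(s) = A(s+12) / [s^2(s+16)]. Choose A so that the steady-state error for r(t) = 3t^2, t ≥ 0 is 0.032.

Two free integrators in G(s): this is a type 2 system.
K_a = lim_{s→0} s^2·G(s) = A·12 / (16) = 0.75·A.
e_ss = 6/K_a = 0.032 ⇒ K_a = 187.5 ⇒ A = 187.5/0.75 = 250.

250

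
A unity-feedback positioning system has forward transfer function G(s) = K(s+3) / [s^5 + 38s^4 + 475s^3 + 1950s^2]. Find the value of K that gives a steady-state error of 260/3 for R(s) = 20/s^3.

150

Lowest-order denominator term is 1950s^2, so the open loop has 2 poles at the origin → type 2 system.
K_a = lim_{s→0} s^2·G(s) = K·3 / 1950 = (1/650)·K.
e_ss = 20/K_a = 260/3 ⇒ K_a = 3/13 ⇒ K = (3/13)/(1/650) = 150.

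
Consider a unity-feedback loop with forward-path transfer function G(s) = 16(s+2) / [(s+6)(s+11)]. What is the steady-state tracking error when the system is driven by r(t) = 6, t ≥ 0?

G(s) has no factors of s in the denominator, so the system is type 0.
K_p = lim_{s→0} G(s) = 16·2 / (6·11) = 16/33.
e_ss = 6/(1 + K_p) = 6/(49/33) = 198/49.

198/49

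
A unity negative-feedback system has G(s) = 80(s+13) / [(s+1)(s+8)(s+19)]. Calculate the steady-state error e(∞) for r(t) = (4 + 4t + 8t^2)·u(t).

infinity

No free integrators in G(s): this is a type 0 system. Taking each input component in turn:
  • 4: e_ss = 4/(1+K_p) with K_p=130/19 → 76/149.
  • 4t: a type-0 system cannot track it, e_ss → ∞.
  • 8t^2: a type-0 system cannot track it, e_ss → ∞.
The unbounded component dominates.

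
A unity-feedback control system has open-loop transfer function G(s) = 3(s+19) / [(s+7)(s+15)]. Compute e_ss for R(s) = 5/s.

The open loop has no poles at the origin → type 0 system.
K_p = lim_{s→0} G(s) = 3·19 / (7·15) = 19/35.
e_ss = 5/(1 + K_p) = 5/(54/35) = 175/54.

175/54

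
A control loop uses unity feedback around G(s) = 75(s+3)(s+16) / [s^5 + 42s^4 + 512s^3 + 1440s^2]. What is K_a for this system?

Factoring s^2 from the denominator leaves a polynomial with constant term 1440, so the system is type 2.
K_a = lim_{s→0} s^2·G(s) = 75·3·16 / 1440 = 2.5.

2.5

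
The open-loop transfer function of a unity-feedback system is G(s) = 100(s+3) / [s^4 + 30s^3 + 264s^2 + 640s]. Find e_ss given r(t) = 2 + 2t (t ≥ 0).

64/15

The denominator has no term below 640s — 1 pole at s=0, type 1. By superposition:
  • 2: tracked with zero error.
  • 2t: e_ss = 2/K_v with K_v=15/32 → 64/15.
Total e_ss = 64/15.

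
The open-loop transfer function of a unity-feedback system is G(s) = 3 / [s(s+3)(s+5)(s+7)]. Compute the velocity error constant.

1/35

One free integrator in G(s): this is a type 1 system.
K_v = lim_{s→0} s·G(s) = 3 / (3·5·7) = 1/35.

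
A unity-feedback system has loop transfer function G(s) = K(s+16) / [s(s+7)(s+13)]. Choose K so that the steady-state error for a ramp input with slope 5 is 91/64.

20

System type = 1 (one pole at s=0).
K_v = lim_{s→0} s·G(s) = K·16 / (7·13) = (16/91)·K.
e_ss = 5/K_v = 91/64 ⇒ K_v = 320/91 ⇒ K = (320/91)/(16/91) = 20.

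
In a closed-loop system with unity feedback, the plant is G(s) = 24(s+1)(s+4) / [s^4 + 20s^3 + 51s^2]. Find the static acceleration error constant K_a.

Lowest-order denominator term is 51s^2, so the open loop has 2 poles at the origin → type 2 system.
K_a = lim_{s→0} s^2·G(s) = 24·1·4 / 51 = 32/17.

32/17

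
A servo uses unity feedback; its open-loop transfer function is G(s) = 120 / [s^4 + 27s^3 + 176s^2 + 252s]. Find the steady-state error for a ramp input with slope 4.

8.4

The denominator has no term below 252s — 1 pole at s=0, type 1.
K_v = lim_{s→0} s·G(s) = 120 / 252 = 10/21.
e_ss = 4/K_v = 4/(10/21) = 8.4.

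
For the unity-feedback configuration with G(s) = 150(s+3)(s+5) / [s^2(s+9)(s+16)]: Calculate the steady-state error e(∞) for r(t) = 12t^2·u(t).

System type = 2 (two poles at s=0).
K_a = lim_{s→0} s^2·G(s) = 150·3·5 / (9·16) = 15.625.
r(t) = 12t^2 gives R(s) = 24/s^3.
e_ss = 24/K_a = 24/15.625 = 1.536.

1.536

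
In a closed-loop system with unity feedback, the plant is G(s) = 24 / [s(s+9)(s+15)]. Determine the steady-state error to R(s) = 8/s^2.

One free integrator in G(s): this is a type 1 system.
K_v = lim_{s→0} s·G(s) = 24 / (9·15) = 8/45.
e_ss = 8/K_v = 8/(8/45) = 45.

45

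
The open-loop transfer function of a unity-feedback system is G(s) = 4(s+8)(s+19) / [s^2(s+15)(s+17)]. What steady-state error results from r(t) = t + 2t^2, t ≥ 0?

Two free integrators in G(s): this is a type 2 system. Treating each term separately:
  • t: tracked with zero error.
  • 2t^2: e_ss = 4/K_a with K_a=608/255 → 255/152.
Total e_ss = 255/152.

255/152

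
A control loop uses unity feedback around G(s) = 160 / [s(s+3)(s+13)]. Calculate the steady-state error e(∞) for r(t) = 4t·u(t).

0.975

The open loop has one pole at the origin → type 1 system.
K_v = lim_{s→0} s·G(s) = 160 / (3·13) = 160/39.
e_ss = 4/K_v = 4/(160/39) = 0.975.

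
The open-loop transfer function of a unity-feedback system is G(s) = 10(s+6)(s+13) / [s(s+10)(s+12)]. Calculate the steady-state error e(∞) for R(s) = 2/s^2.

The open loop has one pole at the origin → type 1 system.
K_v = lim_{s→0} s·G(s) = 10·6·13 / (10·12) = 6.5.
e_ss = 2/K_v = 2/6.5 = 4/13.

4/13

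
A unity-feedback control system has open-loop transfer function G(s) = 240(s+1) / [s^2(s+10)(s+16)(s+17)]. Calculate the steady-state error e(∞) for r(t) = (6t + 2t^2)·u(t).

136/3

Two free integrators in G(s): this is a type 2 system. Treating each term separately:
  • 6t: tracked with zero error.
  • 2t^2: e_ss = 4/K_a with K_a=3/34 → 136/3.
Total e_ss = 136/3.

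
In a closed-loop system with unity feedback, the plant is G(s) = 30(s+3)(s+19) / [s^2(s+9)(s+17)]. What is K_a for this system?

190/17

System type = 2 (two poles at s=0).
K_a = lim_{s→0} s^2·G(s) = 30·3·19 / (9·17) = 190/17.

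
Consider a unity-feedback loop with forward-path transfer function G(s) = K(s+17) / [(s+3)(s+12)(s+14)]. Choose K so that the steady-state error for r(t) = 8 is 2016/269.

G(s) has no factors of s in the denominator, so the system is type 0.
K_p = lim_{s→0} G(s) = K·17 / (3·12·14) = (17/504)·K.
e_ss = 8/(1 + K_p) = 2016/269 ⇒ 1 + (17/504)·K = 269/252 ⇒ K = 2.

2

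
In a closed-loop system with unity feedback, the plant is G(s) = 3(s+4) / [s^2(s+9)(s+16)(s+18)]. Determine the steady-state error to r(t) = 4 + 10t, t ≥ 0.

0

The open loop has two poles at the origin → type 2 system. Taking each input component in turn:
  • 4: tracked with zero error.
  • 10t: tracked with zero error.
Total e_ss = 0.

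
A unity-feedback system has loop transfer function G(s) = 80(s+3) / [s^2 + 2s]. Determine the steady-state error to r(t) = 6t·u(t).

0.05

The denominator has no term below 2s — 1 pole at s=0, type 1.
K_v = lim_{s→0} s·G(s) = 80·3 / 2 = 120.
e_ss = 6/K_v = 6/120 = 0.05.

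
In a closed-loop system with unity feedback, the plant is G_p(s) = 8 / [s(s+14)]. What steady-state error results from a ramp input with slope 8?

The open loop has one pole at the origin → type 1 system.
K_v = lim_{s→0} s·G_p(s) = 8 / (14) = 4/7.
e_ss = 8/K_v = 8/(4/7) = 14.

14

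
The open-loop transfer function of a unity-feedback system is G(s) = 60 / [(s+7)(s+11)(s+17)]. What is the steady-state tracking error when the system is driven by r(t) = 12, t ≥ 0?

15708/1369

No free integrators in G(s): this is a type 0 system.
K_p = lim_{s→0} G(s) = 60 / (7·11·17) = 60/1309.
e_ss = 12/(1 + K_p) = 12/(1369/1309) = 15708/1369.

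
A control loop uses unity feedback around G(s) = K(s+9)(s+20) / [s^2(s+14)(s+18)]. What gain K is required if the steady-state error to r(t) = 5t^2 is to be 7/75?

G(s) has two factors of s in the denominator, so the system is type 2.
K_a = lim_{s→0} s^2·G(s) = K·9·20 / (14·18) = (5/7)·K.
e_ss = 10/K_a = 7/75 ⇒ K_a = 750/7 ⇒ K = (750/7)/(5/7) = 150.

150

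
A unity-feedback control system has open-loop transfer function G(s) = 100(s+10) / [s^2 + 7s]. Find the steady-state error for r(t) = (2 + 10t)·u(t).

0.07

Lowest-order denominator term is 7s, so the open loop has 1 pole at the origin → type 1 system. Taking each input component in turn:
  • 2: tracked with zero error.
  • 10t: e_ss = 10/K_v with K_v=1000/7 → 0.07.
Total e_ss = 0.07.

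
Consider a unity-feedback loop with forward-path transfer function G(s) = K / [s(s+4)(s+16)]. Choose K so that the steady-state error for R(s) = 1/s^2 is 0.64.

100

G(s) has one factor of s in the denominator, so the system is type 1.
K_v = lim_{s→0} s·G(s) = K / (4·16) = (1/64)·K.
e_ss = 1/K_v = 0.64 ⇒ K_v = 1.5625 ⇒ K = 1.5625/(1/64) = 100.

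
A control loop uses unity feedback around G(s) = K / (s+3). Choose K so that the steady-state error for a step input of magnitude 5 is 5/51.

System type = 0 (no poles at s=0).
K_p = lim_{s→0} G(s) = K / (3) = (1/3)·K.
e_ss = 5/(1 + K_p) = 5/51 ⇒ 1 + (1/3)·K = 51 ⇒ K = 150.

150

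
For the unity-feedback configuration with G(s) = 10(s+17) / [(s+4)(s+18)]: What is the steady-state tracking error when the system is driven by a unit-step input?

System type = 0 (no poles at s=0).
K_p = lim_{s→0} G(s) = 10·17 / (4·18) = 85/36.
e_ss = 1/(1 + K_p) = 1/(121/36) = 36/121.

36/121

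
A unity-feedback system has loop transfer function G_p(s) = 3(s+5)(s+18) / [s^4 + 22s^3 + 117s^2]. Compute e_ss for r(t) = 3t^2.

Factoring s^2 from the denominator leaves a polynomial with constant term 117, so the system is type 2.
K_a = lim_{s→0} s^2·G_p(s) = 3·5·18 / 117 = 30/13.
r(t) = 3t^2 gives R(s) = 6/s^3.
e_ss = 6/K_a = 6/(30/13) = 2.6.

2.6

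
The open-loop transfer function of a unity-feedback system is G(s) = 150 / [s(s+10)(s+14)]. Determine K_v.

The open loop has one pole at the origin → type 1 system.
K_v = lim_{s→0} s·G(s) = 150 / (10·14) = 15/14.

15/14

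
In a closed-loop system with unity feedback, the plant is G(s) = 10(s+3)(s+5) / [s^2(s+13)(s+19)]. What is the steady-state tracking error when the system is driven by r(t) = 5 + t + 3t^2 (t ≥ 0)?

9.88

Two free integrators in G(s): this is a type 2 system. By superposition:
  • 5: tracked with zero error.
  • t: tracked with zero error.
  • 3t^2: e_ss = 6/K_a with K_a=150/247 → 9.88.
Total e_ss = 9.88.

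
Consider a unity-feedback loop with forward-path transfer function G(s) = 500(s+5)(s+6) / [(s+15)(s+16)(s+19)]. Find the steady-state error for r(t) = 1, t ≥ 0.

38/163

The open loop has no poles at the origin → type 0 system.
K_p = lim_{s→0} G(s) = 500·5·6 / (15·16·19) = 125/38.
e_ss = 1/(1 + K_p) = 1/(163/38) = 38/163.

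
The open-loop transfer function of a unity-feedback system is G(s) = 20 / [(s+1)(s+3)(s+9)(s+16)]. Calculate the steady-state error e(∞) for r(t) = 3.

The open loop has no poles at the origin → type 0 system.
K_p = lim_{s→0} G(s) = 20 / (1·3·9·16) = 5/108.
e_ss = 3/(1 + K_p) = 3/(113/108) = 324/113.

324/113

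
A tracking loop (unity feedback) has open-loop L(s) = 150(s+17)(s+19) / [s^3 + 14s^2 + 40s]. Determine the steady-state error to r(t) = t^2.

Factoring s from the denominator leaves a polynomial with constant term 40, so the system is type 1.
K_a = lim_{s→0} s^2·L(s) = 0; the steady-state error to this parabolic input grows without bound.

infinity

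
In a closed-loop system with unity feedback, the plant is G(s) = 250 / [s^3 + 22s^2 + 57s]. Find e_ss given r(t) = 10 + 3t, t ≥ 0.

Factoring s from the denominator leaves a polynomial with constant term 57, so the system is type 1. By superposition:
  • 10: tracked with zero error.
  • 3t: e_ss = 3/K_v with K_v=250/57 → 0.684.
Total e_ss = 0.684.

0.684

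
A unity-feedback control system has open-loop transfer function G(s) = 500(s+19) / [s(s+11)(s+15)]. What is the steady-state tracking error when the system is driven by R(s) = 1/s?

0

G(s) has one factor of s in the denominator, so the system is type 1.
K_p = ∞ for a type-1 system; e_ss to a step is zero.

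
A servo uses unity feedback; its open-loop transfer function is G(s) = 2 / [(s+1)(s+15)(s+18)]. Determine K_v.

0

The open loop has no poles at the origin → type 0 system.
K_v = lim_{s→0} s·G(s) = 0 (the extra factor of s kills the finite limit).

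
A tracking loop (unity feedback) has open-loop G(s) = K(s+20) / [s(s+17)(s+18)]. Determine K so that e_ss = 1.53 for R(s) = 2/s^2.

20

System type = 1 (one pole at s=0).
K_v = lim_{s→0} s·G(s) = K·20 / (17·18) = (10/153)·K.
e_ss = 2/K_v = 1.53 ⇒ K_v = 200/153 ⇒ K = (200/153)/(10/153) = 20.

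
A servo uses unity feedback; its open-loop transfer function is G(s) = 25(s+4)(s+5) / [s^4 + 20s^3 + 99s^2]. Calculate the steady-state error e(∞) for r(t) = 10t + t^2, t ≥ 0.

0.396

The denominator has no term below 99s^2 — 2 poles at s=0, type 2. Taking each input component in turn:
  • 10t: tracked with zero error.
  • t^2: e_ss = 2/K_a with K_a=500/99 → 0.396.
Total e_ss = 0.396.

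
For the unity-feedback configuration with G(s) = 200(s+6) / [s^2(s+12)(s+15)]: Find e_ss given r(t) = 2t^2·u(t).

0.6

G(s) has two factors of s in the denominator, so the system is type 2.
K_a = lim_{s→0} s^2·G(s) = 200·6 / (12·15) = 20/3.
r(t) = 2t^2 gives R(s) = 4/s^3.
e_ss = 4/K_a = 4/(20/3) = 0.6.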